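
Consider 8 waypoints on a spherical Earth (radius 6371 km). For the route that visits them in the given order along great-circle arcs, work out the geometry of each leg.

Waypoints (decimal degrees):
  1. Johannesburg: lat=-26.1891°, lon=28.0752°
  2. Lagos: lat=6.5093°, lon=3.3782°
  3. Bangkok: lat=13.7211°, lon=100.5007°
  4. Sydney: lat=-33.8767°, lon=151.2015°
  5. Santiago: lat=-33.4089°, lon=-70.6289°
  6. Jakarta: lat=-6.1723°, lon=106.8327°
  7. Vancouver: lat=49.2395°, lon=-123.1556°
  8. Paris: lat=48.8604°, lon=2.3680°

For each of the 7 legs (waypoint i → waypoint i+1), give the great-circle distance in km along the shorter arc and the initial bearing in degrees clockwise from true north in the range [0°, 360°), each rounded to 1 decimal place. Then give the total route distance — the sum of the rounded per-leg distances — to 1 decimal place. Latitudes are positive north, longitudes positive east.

Leg 1: φ1=-0.4570860, φ2=0.1136087, Δφ=0.5706947, Δλ=-0.4310440 rad; a=sin²(Δφ/2)+cosφ1·cosφ2·sin²(Δλ/2)=0.1200124280; c=2·atan2(√a, √(1-a))=0.707521455; dist=6371·c=4507.619 ≈ 4507.6 km; running total=4507.6 km
Leg 1 bearing: y=sinΔλ·cosφ2=-0.41512602, x=cosφ1·sinφ2-sinφ1·cosφ2·cosΔλ=0.50010816; θ=atan2(y, x)=-39.6951° <0 so +360° → 320.3049° ≈ 320.3°
Leg 2: φ1=0.1136087, φ2=0.2394784, Δφ=0.1258697, Δλ=1.6951074 rad; a=sin²(Δφ/2)+cosφ1·cosφ2·sin²(Δλ/2)=0.5463932901; c=2·atan2(√a, √(1-a))=1.663716564; dist=6371·c=10599.538 ≈ 10599.5 km; running total=15107.1 km
Leg 2 bearing: y=sinΔλ·cosφ2=0.96396538, x=cosφ1·sinφ2-sinφ1·cosφ2·cosΔλ=0.24932188; θ=atan2(y, x)=75.4987° ≈ 75.5°
Leg 3: φ1=0.2394784, φ2=-0.5912600, Δφ=-0.8307383, Δλ=0.8848959 rad; a=sin²(Δφ/2)+cosφ1·cosφ2·sin²(Δλ/2)=0.3106864960; c=2·atan2(√a, √(1-a))=1.182483916; dist=6371·c=7533.605 ≈ 7533.6 km; running total=22640.7 km
Leg 3 bearing: y=sinΔλ·cosφ2=0.64247969, x=cosφ1·sinφ2-sinφ1·cosφ2·cosΔλ=-0.66622927; θ=atan2(y, x)=136.0397° ≈ 136.0°
Leg 4: φ1=-0.5912600, φ2=-0.5830953, Δφ=0.0081647, Δλ=-3.8716709 rad; a=sin²(Δφ/2)+cosφ1·cosφ2·sin²(Δλ/2)=0.6047471404; c=2·atan2(√a, √(1-a))=1.781854062; dist=6371·c=11352.192 ≈ 11352.2 km; running total=33992.9 km
Leg 4 bearing: y=sinΔλ·cosφ2=0.55672631, x=cosφ1·sinφ2-sinφ1·cosφ2·cosΔλ=-0.80384573; θ=atan2(y, x)=145.2944° ≈ 145.3°
Leg 5: φ1=-0.5830953, φ2=-0.1077270, Δφ=0.4753683, Δλ=3.0972892 rad; a=sin²(Δφ/2)+cosφ1·cosφ2·sin²(Δλ/2)=0.8849540014; c=2·atan2(√a, √(1-a))=2.449493305; dist=6371·c=15605.722 ≈ 15605.7 km; running total=49598.6 km
Leg 5 bearing: y=sinΔλ·cosφ2=0.04403221, x=cosφ1·sinφ2-sinφ1·cosφ2·cosΔλ=-0.63663399; θ=atan2(y, x)=176.0435° ≈ 176.0°
Leg 6: φ1=-0.1077270, φ2=0.8593914, Δφ=0.9671184, Δλ=-4.0140531 rad; a=sin²(Δφ/2)+cosφ1·cosφ2·sin²(Δλ/2)=0.7493916817; c=2·atan2(√a, √(1-a))=2.092990820; dist=6371·c=13334.445 ≈ 13334.4 km; running total=62933.0 km
Leg 6 bearing: y=sinΔλ·cosφ2=0.50006361, x=cosφ1·sinφ2-sinφ1·cosφ2·cosΔλ=0.70792057; θ=atan2(y, x)=35.2368° ≈ 35.2°
Leg 7: φ1=0.8593914, φ2=0.8527749, Δφ=-0.0066165, Δλ=2.1908001 rad; a=sin²(Δφ/2)+cosφ1·cosφ2·sin²(Δλ/2)=0.3395699765; c=2·atan2(√a, √(1-a))=1.244158920; dist=6371·c=7926.536 ≈ 7926.5 km; running total=70859.5 km
Leg 7 bearing: y=sinΔλ·cosφ2=0.53544587, x=cosφ1·sinφ2-sinφ1·cosφ2·cosΔλ=0.78124680; θ=atan2(y, x)=34.4257° ≈ 34.4°

Leg 1: dist=4507.6 km, bearing=320.3°
Leg 2: dist=10599.5 km, bearing=75.5°
Leg 3: dist=7533.6 km, bearing=136.0°
Leg 4: dist=11352.2 km, bearing=145.3°
Leg 5: dist=15605.7 km, bearing=176.0°
Leg 6: dist=13334.4 km, bearing=35.2°
Leg 7: dist=7926.5 km, bearing=34.4°
Total: 70859.5 km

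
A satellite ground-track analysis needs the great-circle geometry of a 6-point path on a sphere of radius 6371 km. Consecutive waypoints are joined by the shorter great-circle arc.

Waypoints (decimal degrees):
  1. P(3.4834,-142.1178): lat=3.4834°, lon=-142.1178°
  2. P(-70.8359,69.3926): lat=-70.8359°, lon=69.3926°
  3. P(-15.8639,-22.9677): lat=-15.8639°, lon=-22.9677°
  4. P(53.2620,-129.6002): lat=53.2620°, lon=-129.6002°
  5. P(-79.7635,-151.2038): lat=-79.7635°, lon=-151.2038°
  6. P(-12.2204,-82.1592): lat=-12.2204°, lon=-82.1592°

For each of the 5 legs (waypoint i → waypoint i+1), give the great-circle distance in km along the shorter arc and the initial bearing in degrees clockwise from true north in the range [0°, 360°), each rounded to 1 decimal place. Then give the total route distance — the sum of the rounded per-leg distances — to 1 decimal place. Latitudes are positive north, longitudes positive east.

Leg 1: dist=12195.7 km, bearing=190.5°
Leg 2: dist=8429.3 km, bearing=262.5°
Leg 3: dist=12516.8 km, bearing=321.6°
Leg 4: dist=14857.2 km, bearing=185.2°
Leg 5: dist=8263.0 km, bearing=71.4°
Total: 56262.0 km

Leg 1: φ1=0.0607968, φ2=-1.2363197, Δφ=-1.2971165, Δλ=3.6915529 rad; a=sin²(Δφ/2)+cosφ1·cosφ2·sin²(Δλ/2)=0.6683721624; c=2·atan2(√a, √(1-a))=1.914253464; dist=6371·c=12195.709 ≈ 12195.7 km; running total=12195.7 km
Leg 1 bearing: y=sinΔλ·cosφ2=-0.17157395, x=cosφ1·sinφ2-sinφ1·cosφ2·cosΔλ=-0.92583240; θ=atan2(y, x)=-169.5011° <0 so +360° → 190.4989° ≈ 190.5°
Leg 2: φ1=-1.2363197, φ2=-0.2768773, Δφ=0.9594424, Δλ=-1.6119913 rad; a=sin²(Δφ/2)+cosφ1·cosφ2·sin²(Δλ/2)=0.3773999850; c=2·atan2(√a, √(1-a))=1.323070311; dist=6371·c=8429.281 ≈ 8429.3 km; running total=20625.0 km
Leg 2 bearing: y=sinΔλ·cosφ2=-0.96109765, x=cosφ1·sinφ2-sinφ1·cosφ2·cosΔλ=-0.12715446; θ=atan2(y, x)=-97.5365° <0 so +360° → 262.4635° ≈ 262.5°
Leg 3: φ1=-0.2768773, φ2=0.9295973, Δφ=1.2064746, Δλ=-1.8610882 rad; a=sin²(Δφ/2)+cosφ1·cosφ2·sin²(Δλ/2)=0.6918751480; c=2·atan2(√a, √(1-a))=1.964650450; dist=6371·c=12516.788 ≈ 12516.8 km; running total=33141.8 km
Leg 3 bearing: y=sinΔλ·cosφ2=-0.57313011, x=cosφ1·sinφ2-sinφ1·cosφ2·cosΔλ=0.72405634; θ=atan2(y, x)=-38.3635° <0 so +360° → 321.6365° ≈ 321.6°
Leg 4: φ1=0.9295973, φ2=-1.3921357, Δφ=-2.3217330, Δλ=-0.3770540 rad; a=sin²(Δφ/2)+cosφ1·cosφ2·sin²(Δλ/2)=0.8448954838; c=2·atan2(√a, √(1-a))=2.331996624; dist=6371·c=14857.150 ≈ 14857.2 km; running total=47999.0 km
Leg 4 bearing: y=sinΔλ·cosφ2=-0.06543041, x=cosφ1·sinφ2-sinφ1·cosφ2·cosΔλ=-0.72104596; θ=atan2(y, x)=-174.8150° <0 so +360° → 185.1850° ≈ 185.2°
Leg 5: φ1=-1.3921357, φ2=-0.2132862, Δφ=1.1788495, Δλ=1.2050556 rad; a=sin²(Δφ/2)+cosφ1·cosφ2·sin²(Δλ/2)=0.3647898251; c=2·atan2(√a, √(1-a))=1.296966705; dist=6371·c=8262.975 ≈ 8263.0 km; running total=56262.0 km
Leg 5 bearing: y=sinΔλ·cosφ2=0.91269841, x=cosφ1·sinφ2-sinφ1·cosφ2·cosΔλ=0.30635674; θ=atan2(y, x)=71.4451° ≈ 71.4°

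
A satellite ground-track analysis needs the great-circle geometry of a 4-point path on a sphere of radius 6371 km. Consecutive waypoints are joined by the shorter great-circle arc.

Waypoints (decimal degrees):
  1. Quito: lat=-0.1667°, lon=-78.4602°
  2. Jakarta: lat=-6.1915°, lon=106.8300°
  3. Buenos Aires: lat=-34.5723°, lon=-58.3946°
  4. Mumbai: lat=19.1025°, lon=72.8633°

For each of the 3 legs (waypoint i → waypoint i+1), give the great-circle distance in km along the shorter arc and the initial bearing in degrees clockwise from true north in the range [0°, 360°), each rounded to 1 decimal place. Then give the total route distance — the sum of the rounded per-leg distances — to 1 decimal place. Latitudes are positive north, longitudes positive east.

Leg 1: dist=19096.1 km, bearing=219.6°
Leg 2: dist=15224.2 km, bearing=197.9°
Leg 3: dist=14936.9 km, bearing=96.8°
Total: 49257.2 km

Leg 1: φ1=-0.0029095, φ2=-0.1080621, Δφ=-0.1051526, Δλ=3.2339241 rad; a=sin²(Δφ/2)+cosφ1·cosφ2·sin²(Δλ/2)=0.9948071616; c=2·atan2(√a, √(1-a))=2.997344924; dist=6371·c=19096.085 ≈ 19096.1 km; running total=19096.1 km
Leg 1 bearing: y=sinΔλ·cosφ2=-0.09166247, x=cosφ1·sinφ2-sinφ1·cosφ2·cosΔλ=-0.11073158; θ=atan2(y, x)=-140.3824° <0 so +360° → 219.6176° ≈ 219.6°
Leg 2: φ1=-0.1080621, φ2=-0.6034005, Δφ=-0.4953384, Δλ=-2.8837133 rad; a=sin²(Δφ/2)+cosφ1·cosφ2·sin²(Δλ/2)=0.8651694083; c=2·atan2(√a, √(1-a))=2.389614155; dist=6371·c=15224.232 ≈ 15224.2 km; running total=34320.3 km
Leg 2 bearing: y=sinΔλ·cosφ2=-0.20999497, x=cosφ1·sinφ2-sinφ1·cosφ2·cosΔλ=-0.65000563; θ=atan2(y, x)=-162.0961° <0 so +360° → 197.9039° ≈ 197.9°
Leg 3: φ1=-0.6034005, φ2=0.3334015, Δφ=0.9368020, Δλ=2.2908825 rad; a=sin²(Δφ/2)+cosφ1·cosφ2·sin²(Δλ/2)=0.8493996199; c=2·atan2(√a, √(1-a))=2.344513805; dist=6371·c=14936.897 ≈ 14936.9 km; running total=49257.2 km
Leg 3 bearing: y=sinΔλ·cosφ2=0.71035356, x=cosφ1·sinφ2-sinφ1·cosφ2·cosΔλ=-0.08412753; θ=atan2(y, x)=96.7541° ≈ 96.8°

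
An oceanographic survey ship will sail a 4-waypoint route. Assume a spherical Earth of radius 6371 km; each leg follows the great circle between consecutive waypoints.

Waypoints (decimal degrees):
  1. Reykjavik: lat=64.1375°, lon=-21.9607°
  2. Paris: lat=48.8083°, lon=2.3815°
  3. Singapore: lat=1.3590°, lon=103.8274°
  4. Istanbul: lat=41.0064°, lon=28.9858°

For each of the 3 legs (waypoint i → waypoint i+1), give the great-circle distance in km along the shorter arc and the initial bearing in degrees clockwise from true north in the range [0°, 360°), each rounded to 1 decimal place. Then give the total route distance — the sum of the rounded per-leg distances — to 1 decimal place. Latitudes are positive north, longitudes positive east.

Leg 1: dist=2238.9 km, bearing=127.9°
Leg 2: dist=10727.8 km, bearing=80.4°
Leg 3: dist=8641.1 km, bearing=311.8°
Total: 21607.8 km

Leg 1: φ1=1.1194105, φ2=0.8518655, Δφ=-0.2675450, Δλ=0.4248515 rad; a=sin²(Δφ/2)+cosφ1·cosφ2·sin²(Δλ/2)=0.0305582565; c=2·atan2(√a, √(1-a))=0.351423962; dist=6371·c=2238.922 ≈ 2238.9 km; running total=2238.9 km
Leg 1 bearing: y=sinΔλ·cosφ2=0.27145733, x=cosφ1·sinφ2-sinφ1·cosφ2·cosΔλ=-0.21168069; θ=atan2(y, x)=127.9469° ≈ 127.9°
Leg 2: φ1=0.8518655, φ2=0.0237190, Δφ=-0.8281465, Δλ=1.7705650 rad; a=sin²(Δφ/2)+cosφ1·cosφ2·sin²(Δλ/2)=0.5564032528; c=2·atan2(√a, √(1-a))=1.683843462; dist=6371·c=10727.767 ≈ 10727.8 km; running total=12966.7 km
Leg 2 bearing: y=sinΔλ·cosφ2=0.97983683, x=cosφ1·sinφ2-sinφ1·cosφ2·cosΔλ=0.16490751; θ=atan2(y, x)=80.4466° ≈ 80.4°
Leg 3: φ1=0.0237190, φ2=0.7156967, Δφ=0.6919777, Δλ=-1.3062323 rad; a=sin²(Δφ/2)+cosφ1·cosφ2·sin²(Δλ/2)=0.3935826041; c=2·atan2(√a, √(1-a))=1.356321014; dist=6371·c=8641.121 ≈ 8641.1 km; running total=21607.8 km
Leg 3 bearing: y=sinΔλ·cosφ2=-0.72837993, x=cosφ1·sinφ2-sinφ1·cosφ2·cosΔλ=0.65127876; θ=atan2(y, x)=-48.1986° <0 so +360° → 311.8014° ≈ 311.8°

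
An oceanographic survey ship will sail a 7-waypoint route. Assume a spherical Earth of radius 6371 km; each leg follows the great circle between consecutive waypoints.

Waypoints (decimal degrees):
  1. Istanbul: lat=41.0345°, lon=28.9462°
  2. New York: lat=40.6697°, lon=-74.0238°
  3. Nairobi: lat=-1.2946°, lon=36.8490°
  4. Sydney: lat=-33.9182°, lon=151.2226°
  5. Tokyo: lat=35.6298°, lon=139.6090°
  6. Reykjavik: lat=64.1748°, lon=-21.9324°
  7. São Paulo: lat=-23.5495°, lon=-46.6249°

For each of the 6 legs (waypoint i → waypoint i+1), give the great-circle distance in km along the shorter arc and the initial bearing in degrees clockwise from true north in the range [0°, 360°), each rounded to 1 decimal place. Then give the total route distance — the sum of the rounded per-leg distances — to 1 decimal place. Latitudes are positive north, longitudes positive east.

Leg 1: φ1=0.7161871, φ2=0.7098202, Δφ=-0.0063670, Δλ=-1.7971655 rad; a=sin²(Δφ/2)+cosφ1·cosφ2·sin²(Δλ/2)=0.3502808441; c=2·atan2(√a, √(1-a))=1.266692428; dist=6371·c=8070.097 ≈ 8070.1 km; running total=8070.1 km
Leg 1 bearing: y=sinΔλ·cosφ2=-0.73912855, x=cosφ1·sinφ2-sinφ1·cosφ2·cosΔλ=0.60334541; θ=atan2(y, x)=-50.7755° <0 so +360° → 309.2245° ≈ 309.2°
Leg 2: φ1=0.7098202, φ2=-0.0225950, Δφ=-0.7324152, Δλ=1.9350954 rad; a=sin²(Δφ/2)+cosφ1·cosφ2·sin²(Δλ/2)=0.6424483941; c=2·atan2(√a, √(1-a))=1.859695079; dist=6371·c=11848.117 ≈ 11848.1 km; running total=19918.2 km
Leg 2 bearing: y=sinΔλ·cosφ2=0.93413522, x=cosφ1·sinφ2-sinφ1·cosφ2·cosΔλ=0.21500050; θ=atan2(y, x)=77.0385° ≈ 77.0°
Leg 3: φ1=-0.0225950, φ2=-0.5919843, Δφ=-0.5693892, Δλ=1.9961959 rad; a=sin²(Δφ/2)+cosφ1·cosφ2·sin²(Δλ/2)=0.6648828659; c=2·atan2(√a, √(1-a))=1.906851742; dist=6371·c=12148.552 ≈ 12148.6 km; running total=32066.8 km
Leg 3 bearing: y=sinΔλ·cosφ2=0.75587512, x=cosφ1·sinφ2-sinφ1·cosφ2·cosΔλ=-0.56560354; θ=atan2(y, x)=126.8066° ≈ 126.8°
Leg 4: φ1=-0.5919843, φ2=0.6218573, Δφ=1.2138416, Δλ=-0.2026956 rad; a=sin²(Δφ/2)+cosφ1·cosφ2·sin²(Δλ/2)=0.3321929552; c=2·atan2(√a, √(1-a))=1.228539272; dist=6371·c=7827.024 ≈ 7827.0 km; running total=39893.8 km
Leg 4 bearing: y=sinΔλ·cosφ2=-0.16362469, x=cosφ1·sinφ2-sinφ1·cosφ2·cosΔλ=0.92767998; θ=atan2(y, x)=-10.0030° <0 so +360° → 349.9970° ≈ 350.0°
Leg 5: φ1=0.6218573, φ2=1.1200616, Δφ=0.4982042, Δλ=-2.8194293 rad; a=sin²(Δφ/2)+cosφ1·cosφ2·sin²(Δλ/2)=0.4057475446; c=2·atan2(√a, √(1-a))=1.381156785; dist=6371·c=8799.3499 ≈ 8799.3 km; running total=48693.1 km
Leg 5 bearing: y=sinΔλ·cosφ2=-0.13792795, x=cosφ1·sinφ2-sinφ1·cosφ2·cosΔλ=0.97233831; θ=atan2(y, x)=-8.0736° <0 so +360° → 351.9264° ≈ 351.9°
Leg 6: φ1=1.1200616, φ2=-0.4110163, Δφ=-1.5310779, Δλ=-0.4309654 rad; a=sin²(Δφ/2)+cosφ1·cosφ2·sin²(Δλ/2)=0.4984035160; c=2·atan2(√a, √(1-a))=1.567603353; dist=6371·c=9987.201 ≈ 9987.2 km; running total=58680.3 km
Leg 6 bearing: y=sinΔλ·cosφ2=-0.38295609, x=cosφ1·sinφ2-sinφ1·cosφ2·cosΔλ=-0.92376103; θ=atan2(y, x)=-157.4830° <0 so +360° → 202.5170° ≈ 202.5°

Leg 1: dist=8070.1 km, bearing=309.2°
Leg 2: dist=11848.1 km, bearing=77.0°
Leg 3: dist=12148.6 km, bearing=126.8°
Leg 4: dist=7827.0 km, bearing=350.0°
Leg 5: dist=8799.3 km, bearing=351.9°
Leg 6: dist=9987.2 km, bearing=202.5°
Total: 58680.3 km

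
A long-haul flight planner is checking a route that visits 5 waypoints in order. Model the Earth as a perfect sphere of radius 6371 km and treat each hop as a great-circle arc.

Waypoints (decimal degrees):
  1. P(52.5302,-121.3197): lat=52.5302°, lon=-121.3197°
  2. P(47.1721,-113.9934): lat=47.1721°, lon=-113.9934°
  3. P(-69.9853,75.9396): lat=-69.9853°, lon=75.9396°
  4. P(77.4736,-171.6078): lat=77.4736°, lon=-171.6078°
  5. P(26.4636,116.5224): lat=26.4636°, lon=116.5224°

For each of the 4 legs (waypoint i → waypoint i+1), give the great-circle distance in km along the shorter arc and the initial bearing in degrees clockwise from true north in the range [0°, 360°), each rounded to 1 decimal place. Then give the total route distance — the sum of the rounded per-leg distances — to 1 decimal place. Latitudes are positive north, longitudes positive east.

Leg 1: φ1=0.9168249, φ2=0.8233085, Δφ=-0.0935165, Δλ=0.1278681 rad; a=sin²(Δφ/2)+cosφ1·cosφ2·sin²(Δλ/2)=0.0038728521; c=2·atan2(√a, √(1-a))=0.124544966; dist=6371·c=793.476 ≈ 793.5 km; running total=793.5 km
Leg 1 bearing: y=sinΔλ·cosφ2=0.08668784, x=cosφ1·sinφ2-sinφ1·cosφ2·cosΔλ=-0.08897546; θ=atan2(y, x)=135.7461° ≈ 135.7°
Leg 2: φ1=0.8233085, φ2=-1.2214739, Δφ=-2.0447824, Δλ=3.3149562 rad; a=sin²(Δφ/2)+cosφ1·cosφ2·sin²(Δλ/2)=0.9591430894; c=2·atan2(√a, √(1-a))=2.734526112; dist=6371·c=17421.666 ≈ 17421.7 km; running total=18215.2 km
Leg 2 bearing: y=sinΔλ·cosφ2=-0.05903885, x=cosφ1·sinφ2-sinφ1·cosφ2·cosΔλ=-0.39149062; θ=atan2(y, x)=-171.4241° <0 so +360° → 188.5759° ≈ 188.6°
Leg 3: φ1=-1.2214739, φ2=1.3521694, Δφ=2.5736433, Δλ=-4.3205172 rad; a=sin²(Δφ/2)+cosφ1·cosφ2·sin²(Δλ/2)=0.9727947918; c=2·atan2(√a, √(1-a))=2.810198270; dist=6371·c=17903.773 ≈ 17903.8 km; running total=36119.0 km
Leg 3 bearing: y=sinΔλ·cosφ2=0.20044831, x=cosφ1·sinφ2-sinφ1·cosφ2·cosΔλ=0.25628269; θ=atan2(y, x)=38.0303° ≈ 38.0°
Leg 4: φ1=1.3521694, φ2=0.4618770, Δφ=-0.8902925, Δλ=5.0288207 rad; a=sin²(Δφ/2)+cosφ1·cosφ2·sin²(Δλ/2)=0.2522796464; c=2·atan2(√a, √(1-a))=1.052454217; dist=6371·c=6705.186 ≈ 6705.2 km; running total=42824.2 km
Leg 4 bearing: y=sinΔλ·cosφ2=-0.85077175, x=cosφ1·sinφ2-sinφ1·cosφ2·cosΔλ=-0.17528817; θ=atan2(y, x)=-101.6420° <0 so +360° → 258.3580° ≈ 258.4°

Leg 1: dist=793.5 km, bearing=135.7°
Leg 2: dist=17421.7 km, bearing=188.6°
Leg 3: dist=17903.8 km, bearing=38.0°
Leg 4: dist=6705.2 km, bearing=258.4°
Total: 42824.2 km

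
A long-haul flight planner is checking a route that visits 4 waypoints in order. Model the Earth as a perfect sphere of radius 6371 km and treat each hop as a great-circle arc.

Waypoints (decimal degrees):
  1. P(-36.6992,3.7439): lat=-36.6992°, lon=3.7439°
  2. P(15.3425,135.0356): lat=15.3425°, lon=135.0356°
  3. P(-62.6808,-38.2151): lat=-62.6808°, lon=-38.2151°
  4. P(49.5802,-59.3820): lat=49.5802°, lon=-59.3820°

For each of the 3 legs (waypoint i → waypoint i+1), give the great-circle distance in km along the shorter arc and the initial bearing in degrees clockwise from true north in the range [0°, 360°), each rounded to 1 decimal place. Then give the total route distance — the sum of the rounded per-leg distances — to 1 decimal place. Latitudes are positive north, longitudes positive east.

Leg 1: dist=14671.1 km, bearing=103.1°
Leg 2: dist=14724.8 km, bearing=184.2°
Leg 3: dist=12621.7 km, bearing=345.2°
Total: 42017.6 km

Leg 1: φ1=-0.6405219, φ2=0.2677771, Δφ=0.9082990, Δλ=2.2914724 rad; a=sin²(Δφ/2)+cosφ1·cosφ2·sin²(Δλ/2)=0.8341785938; c=2·atan2(√a, √(1-a))=2.302794362; dist=6371·c=14671.103 ≈ 14671.1 km; running total=14671.1 km
Leg 1 bearing: y=sinΔλ·cosφ2=0.72458234, x=cosφ1·sinφ2-sinφ1·cosφ2·cosΔλ=-0.16816391; θ=atan2(y, x)=103.0661° ≈ 103.1°
Leg 2: φ1=0.2677771, φ2=-1.0939863, Δφ=-1.3617635, Δλ=-3.0237951 rad; a=sin²(Δφ/2)+cosφ1·cosφ2·sin²(Δλ/2)=0.8373005265; c=2·atan2(√a, √(1-a))=2.311220450; dist=6371·c=14724.785 ≈ 14724.8 km; running total=29395.9 km
Leg 2 bearing: y=sinΔλ·cosφ2=-0.05393790, x=cosφ1·sinφ2-sinφ1·cosφ2·cosΔλ=-0.73620929; θ=atan2(y, x)=-175.8097° <0 so +360° → 184.1903° ≈ 184.2°
Leg 3: φ1=-1.0939863, φ2=0.8653377, Δφ=1.9593241, Δλ=-0.3694321 rad; a=sin²(Δφ/2)+cosφ1·cosφ2·sin²(Δλ/2)=0.6994514171; c=2·atan2(√a, √(1-a))=1.981116379; dist=6371·c=12621.692 ≈ 12621.7 km; running total=42017.6 km
Leg 3 bearing: y=sinΔλ·cosφ2=-0.23412197, x=cosφ1·sinφ2-sinφ1·cosφ2·cosΔλ=0.88660218; θ=atan2(y, x)=-14.7922° <0 so +360° → 345.2078° ≈ 345.2°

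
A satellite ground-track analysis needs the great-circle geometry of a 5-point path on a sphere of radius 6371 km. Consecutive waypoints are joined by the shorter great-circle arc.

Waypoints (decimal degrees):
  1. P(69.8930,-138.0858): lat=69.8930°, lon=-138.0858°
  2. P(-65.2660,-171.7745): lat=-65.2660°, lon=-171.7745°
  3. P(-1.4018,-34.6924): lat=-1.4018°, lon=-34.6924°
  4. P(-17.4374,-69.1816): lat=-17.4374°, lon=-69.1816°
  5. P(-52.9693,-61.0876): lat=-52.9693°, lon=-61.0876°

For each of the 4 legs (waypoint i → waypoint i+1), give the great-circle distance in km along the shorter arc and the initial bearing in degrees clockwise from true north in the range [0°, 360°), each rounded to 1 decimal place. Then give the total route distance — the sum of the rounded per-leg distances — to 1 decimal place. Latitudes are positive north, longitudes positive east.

Leg 1: dist=15251.2 km, bearing=200.0°
Leg 2: dist=11842.8 km, bearing=134.8°
Leg 3: dist=4168.8 km, bearing=242.6°
Leg 4: dist=4013.3 km, bearing=171.7°
Total: 35276.1 km

Leg 1: φ1=1.2198630, φ2=-1.1391066, Δφ=-2.3589696, Δλ=-0.5879787 rad; a=sin²(Δφ/2)+cosφ1·cosφ2·sin²(Δλ/2)=0.8666109305; c=2·atan2(√a, √(1-a))=2.393844357; dist=6371·c=15251.182 ≈ 15251.2 km; running total=15251.2 km
Leg 1 bearing: y=sinΔλ·cosφ2=-0.23208165, x=cosφ1·sinφ2-sinφ1·cosφ2·cosΔλ=-0.63915867; θ=atan2(y, x)=-160.0438° <0 so +360° → 199.9562° ≈ 200.0°
Leg 2: φ1=-1.1391066, φ2=-0.0244660, Δφ=1.1146406, Δλ=2.3925340 rad; a=sin²(Δφ/2)+cosφ1·cosφ2·sin²(Δλ/2)=0.6420502185; c=2·atan2(√a, √(1-a))=1.858864401; dist=6371·c=11842.825 ≈ 11842.8 km; running total=27094.0 km
Leg 2 bearing: y=sinΔλ·cosφ2=0.68074590, x=cosφ1·sinφ2-sinφ1·cosφ2·cosΔλ=-0.67518291; θ=atan2(y, x)=134.7649° ≈ 134.8°
Leg 3: φ1=-0.0244660, φ2=-0.3043400, Δφ=-0.2798740, Δλ=-0.6019501 rad; a=sin²(Δφ/2)+cosφ1·cosφ2·sin²(Δλ/2)=0.1032746200; c=2·atan2(√a, √(1-a))=0.654338423; dist=6371·c=4168.790 ≈ 4168.8 km; running total=31262.8 km
Leg 3 bearing: y=sinΔλ·cosφ2=-0.54022878, x=cosφ1·sinφ2-sinφ1·cosφ2·cosΔλ=-0.28033686; θ=atan2(y, x)=-117.4258° <0 so +360° → 242.5742° ≈ 242.6°
Leg 4: φ1=-0.3043400, φ2=-0.9244887, Δφ=-0.6201486, Δλ=0.1412669 rad; a=sin²(Δφ/2)+cosφ1·cosφ2·sin²(Δλ/2)=0.0959657599; c=2·atan2(√a, √(1-a))=0.629930452; dist=6371·c=4013.287 ≈ 4013.3 km; running total=35276.1 km
Leg 4 bearing: y=sinΔλ·cosφ2=0.08479432, x=cosφ1·sinφ2-sinφ1·cosφ2·cosΔλ=-0.58295390; θ=atan2(y, x)=171.7240° ≈ 171.7°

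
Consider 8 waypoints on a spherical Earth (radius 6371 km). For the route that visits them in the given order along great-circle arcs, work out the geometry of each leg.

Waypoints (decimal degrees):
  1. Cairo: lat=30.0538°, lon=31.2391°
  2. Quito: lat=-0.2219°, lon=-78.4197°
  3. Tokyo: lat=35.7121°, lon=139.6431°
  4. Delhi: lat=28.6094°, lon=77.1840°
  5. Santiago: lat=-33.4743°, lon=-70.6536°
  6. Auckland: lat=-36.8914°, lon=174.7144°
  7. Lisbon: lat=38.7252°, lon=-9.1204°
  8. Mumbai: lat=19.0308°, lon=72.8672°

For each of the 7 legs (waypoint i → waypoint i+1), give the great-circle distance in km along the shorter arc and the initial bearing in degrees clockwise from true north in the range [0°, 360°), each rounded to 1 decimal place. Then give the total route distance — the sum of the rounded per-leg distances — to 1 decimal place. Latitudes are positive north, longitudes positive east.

Leg 1: φ1=0.5245378, φ2=-0.0038729, Δφ=-0.5284106, Δλ=-1.9139071 rad; a=sin²(Δφ/2)+cosφ1·cosφ2·sin²(Δλ/2)=0.6465630103; c=2·atan2(√a, √(1-a))=1.868291177; dist=6371·c=11902.883 ≈ 11902.9 km; running total=11902.9 km
Leg 1 bearing: y=sinΔλ·cosφ2=-0.94170564, x=cosφ1·sinφ2-sinφ1·cosφ2·cosΔλ=0.16512914; θ=atan2(y, x)=-80.0542° <0 so +360° → 279.9458° ≈ 279.9°
Leg 2: φ1=-0.0038729, φ2=0.6232937, Δφ=0.6271666, Δλ=3.8059138 rad; a=sin²(Δφ/2)+cosφ1·cosφ2·sin²(Δλ/2)=0.8207704899; c=2·atan2(√a, √(1-a))=2.267301777; dist=6371·c=14444.980 ≈ 14445.0 km; running total=26347.9 km
Leg 2 bearing: y=sinΔλ·cosφ2=-0.50059366, x=cosφ1·sinφ2-sinφ1·cosφ2·cosΔλ=0.58123245; θ=atan2(y, x)=-40.7371° <0 so +360° → 319.2629° ≈ 319.3°
Leg 3: φ1=0.6232937, φ2=0.4993282, Δφ=-0.1239655, Δλ=-1.0901169 rad; a=sin²(Δφ/2)+cosφ1·cosφ2·sin²(Δλ/2)=0.1954504360; c=2·atan2(√a, √(1-a))=0.915872127; dist=6371·c=5835.021 ≈ 5835.0 km; running total=32182.9 km
Leg 3 bearing: y=sinΔλ·cosφ2=-0.77842117, x=cosφ1·sinφ2-sinφ1·cosφ2·cosΔλ=0.15185102; θ=atan2(y, x)=-78.9616° <0 so +360° → 281.0384° ≈ 281.0°
Leg 4: φ1=0.4993282, φ2=-0.5842367, Δφ=-1.0835650, Δλ=-2.5802529 rad; a=sin²(Δφ/2)+cosφ1·cosφ2·sin²(Δλ/2)=0.9420111397; c=2·atan2(√a, √(1-a))=2.655194555; dist=6371·c=16916.245 ≈ 16916.2 km; running total=49099.1 km
Leg 4 bearing: y=sinΔλ·cosφ2=-0.44402655, x=cosφ1·sinφ2-sinφ1·cosφ2·cosΔλ=-0.14609938; θ=atan2(y, x)=-108.2129° <0 so +360° → 251.7871° ≈ 251.8°
Leg 5: φ1=-0.5842367, φ2=-0.6438764, Δφ=-0.0596396, Δλ=4.2824795 rad; a=sin²(Δφ/2)+cosφ1·cosφ2·sin²(Δλ/2)=0.4734720774; c=2·atan2(√a, √(1-a))=1.517715559; dist=6371·c=9669.366 ≈ 9669.4 km; running total=58768.5 km
Leg 5 bearing: y=sinΔλ·cosφ2=-0.72699804, x=cosφ1·sinφ2-sinφ1·cosφ2·cosΔλ=-0.68458668; θ=atan2(y, x)=-133.2791° <0 so +360° → 226.7209° ≈ 226.7°
Leg 6: φ1=-0.6438764, φ2=0.6758822, Δφ=1.3197586, Δλ=-3.2085225 rad; a=sin²(Δφ/2)+cosφ1·cosφ2·sin²(Δλ/2)=0.9990454276; c=2·atan2(√a, √(1-a))=3.079790508; dist=6371·c=19621.345 ≈ 19621.3 km; running total=78389.8 km
Leg 6 bearing: y=sinΔλ·cosφ2=0.05217673, x=cosφ1·sinφ2-sinφ1·cosφ2·cosΔλ=0.03304895; θ=atan2(y, x)=57.6497° ≈ 57.6°
Leg 7: φ1=0.6758822, φ2=0.3321501, Δφ=-0.3437321, Δλ=1.4309536 rad; a=sin²(Δφ/2)+cosφ1·cosφ2·sin²(Δλ/2)=0.3466054812; c=2·atan2(√a, √(1-a))=1.258978785; dist=6371·c=8020.954 ≈ 8021.0 km; running total=86410.8 km
Leg 7 bearing: y=sinΔλ·cosφ2=0.93611491, x=cosφ1·sinφ2-sinφ1·cosφ2·cosΔλ=0.17195742; θ=atan2(y, x)=79.5912° ≈ 79.6°

Leg 1: dist=11902.9 km, bearing=279.9°
Leg 2: dist=14445.0 km, bearing=319.3°
Leg 3: dist=5835.0 km, bearing=281.0°
Leg 4: dist=16916.2 km, bearing=251.8°
Leg 5: dist=9669.4 km, bearing=226.7°
Leg 6: dist=19621.3 km, bearing=57.6°
Leg 7: dist=8021.0 km, bearing=79.6°
Total: 86410.8 km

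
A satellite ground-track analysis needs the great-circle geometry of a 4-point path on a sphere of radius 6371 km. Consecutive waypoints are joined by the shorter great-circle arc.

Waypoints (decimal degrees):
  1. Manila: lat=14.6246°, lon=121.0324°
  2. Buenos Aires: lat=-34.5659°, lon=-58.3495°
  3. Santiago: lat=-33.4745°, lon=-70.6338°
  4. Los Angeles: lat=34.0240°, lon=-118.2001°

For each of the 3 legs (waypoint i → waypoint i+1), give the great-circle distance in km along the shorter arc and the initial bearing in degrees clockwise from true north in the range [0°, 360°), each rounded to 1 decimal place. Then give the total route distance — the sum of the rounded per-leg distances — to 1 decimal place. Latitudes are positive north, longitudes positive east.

Leg 1: φ1=0.2552474, φ2=-0.6032888, Δφ=-0.8585362, Δλ=-3.1308048 rad; a=sin²(Δφ/2)+cosφ1·cosφ2·sin²(Δλ/2)=0.9699980828; c=2·atan2(√a, √(1-a))=2.793415394; dist=6371·c=17796.849 ≈ 17796.8 km; running total=17796.8 km
Leg 1 bearing: y=sinΔλ·cosφ2=-0.00888337, x=cosφ1·sinφ2-sinφ1·cosφ2·cosΔλ=-0.34106934; θ=atan2(y, x)=-178.5080° <0 so +360° → 181.4920° ≈ 181.5°
Leg 2: φ1=-0.6032888, φ2=-0.5842402, Δφ=0.0190485, Δλ=-0.2144015 rad; a=sin²(Δφ/2)+cosφ1·cosφ2·sin²(Δλ/2)=0.0079542062; c=2·atan2(√a, √(1-a))=0.178610032; dist=6371·c=1137.925 ≈ 1137.9 km; running total=18934.7 km
Leg 2 bearing: y=sinΔλ·cosφ2=-0.17747200, x=cosφ1·sinφ2-sinφ1·cosφ2·cosΔλ=0.00821185; θ=atan2(y, x)=-87.3507° <0 so +360° → 272.6493° ≈ 272.6°
Leg 3: φ1=-0.5842402, φ2=0.5938308, Δφ=1.1780711, Δλ=-0.8301885 rad; a=sin²(Δφ/2)+cosφ1·cosφ2·sin²(Δλ/2)=0.4210784917; c=2·atan2(√a, √(1-a))=1.412290423; dist=6371·c=8997.702 ≈ 8997.7 km; running total=27932.4 km
Leg 3 bearing: y=sinΔλ·cosφ2=-0.61170538, x=cosφ1·sinφ2-sinφ1·cosφ2·cosΔλ=0.77517876; θ=atan2(y, x)=-38.2775° <0 so +360° → 321.7225° ≈ 321.7°

Leg 1: dist=17796.8 km, bearing=181.5°
Leg 2: dist=1137.9 km, bearing=272.6°
Leg 3: dist=8997.7 km, bearing=321.7°
Total: 27932.4 km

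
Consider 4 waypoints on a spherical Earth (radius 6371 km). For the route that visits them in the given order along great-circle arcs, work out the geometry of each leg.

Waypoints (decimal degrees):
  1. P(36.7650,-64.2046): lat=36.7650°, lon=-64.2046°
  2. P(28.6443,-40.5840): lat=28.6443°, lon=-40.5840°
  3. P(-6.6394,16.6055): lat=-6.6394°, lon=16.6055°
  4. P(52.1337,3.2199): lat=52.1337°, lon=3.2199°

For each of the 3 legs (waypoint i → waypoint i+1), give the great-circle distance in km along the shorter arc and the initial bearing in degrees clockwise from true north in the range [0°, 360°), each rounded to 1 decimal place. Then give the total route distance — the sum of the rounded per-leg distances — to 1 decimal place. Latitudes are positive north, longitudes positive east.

Leg 1: φ1=0.6416703, φ2=0.4999373, Δφ=-0.1417330, Δλ=0.4122572 rad; a=sin²(Δφ/2)+cosφ1·cosφ2·sin²(Δλ/2)=0.0344649905; c=2·atan2(√a, √(1-a))=0.373461532; dist=6371·c=2379.323 ≈ 2379.3 km; running total=2379.3 km
Leg 1 bearing: y=sinΔλ·cosφ2=0.35164048, x=cosφ1·sinφ2-sinφ1·cosφ2·cosΔλ=-0.09725017; θ=atan2(y, x)=105.4594° ≈ 105.5°
Leg 2: φ1=0.4999373, φ2=-0.1158794, Δφ=-0.6158167, Δλ=0.9981451 rad; a=sin²(Δφ/2)+cosφ1·cosφ2·sin²(Δλ/2)=0.2915345239; c=2·atan2(√a, √(1-a))=1.140730152; dist=6371·c=7267.592 ≈ 7267.6 km; running total=9646.9 km
Leg 2 bearing: y=sinΔλ·cosφ2=0.83483072, x=cosφ1·sinφ2-sinφ1·cosφ2·cosΔλ=-0.35948054; θ=atan2(y, x)=113.2969° ≈ 113.3°
Leg 3: φ1=-0.1158794, φ2=0.9099047, Δφ=1.0257841, Δλ=-0.2336228 rad; a=sin²(Δφ/2)+cosφ1·cosφ2·sin²(Δλ/2)=0.2490673164; c=2·atan2(√a, √(1-a))=1.045042268; dist=6371·c=6657.964 ≈ 6658.0 km; running total=16304.9 km
Leg 3 bearing: y=sinΔλ·cosφ2=-0.14210165, x=cosφ1·sinφ2-sinφ1·cosφ2·cosΔλ=0.85319299; θ=atan2(y, x)=-9.4560° <0 so +360° → 350.5440° ≈ 350.5°

Leg 1: dist=2379.3 km, bearing=105.5°
Leg 2: dist=7267.6 km, bearing=113.3°
Leg 3: dist=6658.0 km, bearing=350.5°
Total: 16304.9 km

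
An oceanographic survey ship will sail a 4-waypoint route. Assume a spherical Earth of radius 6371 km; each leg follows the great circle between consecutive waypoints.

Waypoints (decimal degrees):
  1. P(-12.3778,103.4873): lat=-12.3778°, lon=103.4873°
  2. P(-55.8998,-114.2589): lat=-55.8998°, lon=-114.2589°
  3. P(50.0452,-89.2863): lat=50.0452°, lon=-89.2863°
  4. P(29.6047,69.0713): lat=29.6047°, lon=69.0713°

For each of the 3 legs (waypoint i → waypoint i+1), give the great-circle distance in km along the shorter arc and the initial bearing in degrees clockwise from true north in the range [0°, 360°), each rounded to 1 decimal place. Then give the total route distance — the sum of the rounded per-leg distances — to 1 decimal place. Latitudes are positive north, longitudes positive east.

Leg 1: φ1=-0.2160334, φ2=-0.9756356, Δφ=-0.7596022, Δλ=-3.8003881 rad; a=sin²(Δφ/2)+cosφ1·cosφ2·sin²(Δλ/2)=0.6277558650; c=2·atan2(√a, √(1-a))=1.829173293; dist=6371·c=11653.663 ≈ 11653.7 km; running total=11653.7 km
Leg 1 bearing: y=sinΔλ·cosφ2=0.34320525, x=cosφ1·sinφ2-sinφ1·cosφ2·cosΔλ=-0.90383843; θ=atan2(y, x)=159.2072° ≈ 159.2°
Leg 2: φ1=-0.9756356, φ2=0.8734535, Δφ=1.8490891, Δλ=0.4358541 rad; a=sin²(Δφ/2)+cosφ1·cosφ2·sin²(Δλ/2)=0.6541871039; c=2·atan2(√a, √(1-a))=1.884279800; dist=6371·c=12004.747 ≈ 12004.7 km; running total=23658.4 km
Leg 2 bearing: y=sinΔλ·cosφ2=0.27111994, x=cosφ1·sinφ2-sinφ1·cosφ2·cosΔλ=0.91181102; θ=atan2(y, x)=16.5594° ≈ 16.6°
Leg 3: φ1=0.8734535, φ2=0.5166995, Δφ=-0.3567540, Δλ=2.7638615 rad; a=sin²(Δφ/2)+cosφ1·cosφ2·sin²(Δλ/2)=0.5701504977; c=2·atan2(√a, √(1-a))=1.711561737; dist=6371·c=10904.360 ≈ 10904.4 km; running total=34562.8 km
Leg 3 bearing: y=sinΔλ·cosφ2=0.32066566, x=cosφ1·sinφ2-sinφ1·cosφ2·cosΔλ=0.93674392; θ=atan2(y, x)=18.8971° ≈ 18.9°

Leg 1: dist=11653.7 km, bearing=159.2°
Leg 2: dist=12004.7 km, bearing=16.6°
Leg 3: dist=10904.4 km, bearing=18.9°
Total: 34562.8 km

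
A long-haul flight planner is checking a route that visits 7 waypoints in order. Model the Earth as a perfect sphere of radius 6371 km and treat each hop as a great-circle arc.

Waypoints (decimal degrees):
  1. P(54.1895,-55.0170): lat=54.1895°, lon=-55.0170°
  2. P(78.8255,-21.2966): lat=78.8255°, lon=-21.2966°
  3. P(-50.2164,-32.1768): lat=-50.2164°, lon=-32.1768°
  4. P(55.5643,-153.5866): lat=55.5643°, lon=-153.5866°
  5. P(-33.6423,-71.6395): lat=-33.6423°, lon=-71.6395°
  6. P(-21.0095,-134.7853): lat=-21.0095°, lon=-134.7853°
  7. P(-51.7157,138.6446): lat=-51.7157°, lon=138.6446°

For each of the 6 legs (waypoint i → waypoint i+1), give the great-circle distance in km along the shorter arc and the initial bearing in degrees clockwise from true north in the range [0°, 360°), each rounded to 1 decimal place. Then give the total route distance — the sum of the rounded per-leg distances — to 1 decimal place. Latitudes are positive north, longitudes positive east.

Leg 1: φ1=0.9457852, φ2=1.3757645, Δφ=0.4299793, Δλ=0.5885320 rad; a=sin²(Δφ/2)+cosφ1·cosφ2·sin²(Δλ/2)=0.0550515700; c=2·atan2(√a, √(1-a))=0.473677311; dist=6371·c=3017.798 ≈ 3017.8 km; running total=3017.8 km
Leg 1 bearing: y=sinΔλ·cosφ2=0.10758500, x=cosφ1·sinφ2-sinφ1·cosφ2·cosΔλ=0.44329341; θ=atan2(y, x)=13.6416° ≈ 13.6°
Leg 2: φ1=1.3757645, φ2=-0.8764415, Δφ=-2.2522060, Δλ=-0.1898953 rad; a=sin²(Δφ/2)+cosφ1·cosφ2·sin²(Δλ/2)=0.8160588667; c=2·atan2(√a, √(1-a))=2.255079511; dist=6371·c=14367.112 ≈ 14367.1 km; running total=17384.9 km
Leg 2 bearing: y=sinΔλ·cosφ2=-0.12078309, x=cosφ1·sinφ2-sinφ1·cosφ2·cosΔλ=-0.76540095; θ=atan2(y, x)=-171.0325° <0 so +360° → 188.9675° ≈ 189.0°
Leg 3: φ1=-0.8764415, φ2=0.9697800, Δφ=1.8462215, Δλ=-2.1190008 rad; a=sin²(Δφ/2)+cosφ1·cosφ2·sin²(Δλ/2)=0.9111897190; c=2·atan2(√a, √(1-a))=2.536377027; dist=6371·c=16159.258 ≈ 16159.3 km; running total=33544.2 km
Leg 3 bearing: y=sinΔλ·cosφ2=-0.48261637, x=cosφ1·sinφ2-sinφ1·cosφ2·cosΔλ=0.30128642; θ=atan2(y, x)=-58.0244° <0 so +360° → 301.9756° ≈ 302.0°
Leg 4: φ1=0.9697800, φ2=-0.5871689, Δφ=-1.5569489, Δλ=1.4302467 rad; a=sin²(Δφ/2)+cosφ1·cosφ2·sin²(Δλ/2)=0.6954870359; c=2·atan2(√a, √(1-a))=1.972485993; dist=6371·c=12566.708 ≈ 12566.7 km; running total=46110.9 km
Leg 4 bearing: y=sinΔλ·cosφ2=0.82430318, x=cosφ1·sinφ2-sinφ1·cosφ2·cosΔλ=-0.40946739; θ=atan2(y, x)=116.4156° ≈ 116.4°
Leg 5: φ1=-0.5871689, φ2=-0.3666849, Δφ=0.2204840, Δλ=-1.1021021 rad; a=sin²(Δφ/2)+cosφ1·cosφ2·sin²(Δλ/2)=0.2251562763; c=2·atan2(√a, √(1-a))=0.988806283; dist=6371·c=6299.685 ≈ 6299.7 km; running total=52410.6 km
Leg 5 bearing: y=sinΔλ·cosφ2=-0.83284907, x=cosφ1·sinφ2-sinφ1·cosφ2·cosΔλ=-0.06485479; θ=atan2(y, x)=-94.4527° <0 so +360° → 265.5473° ≈ 265.5°
Leg 6: φ1=-0.3666849, φ2=-0.9026092, Δφ=-0.5359243, Δλ=4.7722520 rad; a=sin²(Δφ/2)+cosφ1·cosφ2·sin²(Δλ/2)=0.3419881383; c=2·atan2(√a, √(1-a))=1.249260845; dist=6371·c=7959.041 ≈ 7959.0 km; running total=60369.6 km
Leg 6 bearing: y=sinΔλ·cosφ2=-0.61845417, x=cosφ1·sinφ2-sinφ1·cosφ2·cosΔλ=-0.71947442; θ=atan2(y, x)=-139.3179° <0 so +360° → 220.6821° ≈ 220.7°

Leg 1: dist=3017.8 km, bearing=13.6°
Leg 2: dist=14367.1 km, bearing=189.0°
Leg 3: dist=16159.3 km, bearing=302.0°
Leg 4: dist=12566.7 km, bearing=116.4°
Leg 5: dist=6299.7 km, bearing=265.5°
Leg 6: dist=7959.0 km, bearing=220.7°
Total: 60369.6 km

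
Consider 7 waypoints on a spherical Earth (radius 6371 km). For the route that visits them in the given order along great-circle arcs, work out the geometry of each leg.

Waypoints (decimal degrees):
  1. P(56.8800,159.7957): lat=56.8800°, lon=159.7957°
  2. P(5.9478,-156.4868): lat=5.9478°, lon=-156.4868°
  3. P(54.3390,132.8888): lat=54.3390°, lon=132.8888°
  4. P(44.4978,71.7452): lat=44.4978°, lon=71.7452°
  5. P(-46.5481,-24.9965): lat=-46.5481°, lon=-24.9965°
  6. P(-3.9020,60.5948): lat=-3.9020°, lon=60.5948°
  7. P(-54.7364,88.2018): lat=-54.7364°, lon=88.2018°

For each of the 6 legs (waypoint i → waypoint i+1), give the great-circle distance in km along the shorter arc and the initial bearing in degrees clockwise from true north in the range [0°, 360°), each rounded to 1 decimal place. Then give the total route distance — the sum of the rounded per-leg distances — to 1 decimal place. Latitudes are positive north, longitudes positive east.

Leg 1: φ1=0.9927433, φ2=0.1038087, Δφ=-0.8889346, Δλ=-5.5201710 rad; a=sin²(Δφ/2)+cosφ1·cosφ2·sin²(Δλ/2)=0.2602147228; c=2·atan2(√a, √(1-a))=1.070631075; dist=6371·c=6820.991 ≈ 6821.0 km; running total=6821.0 km
Leg 1 bearing: y=sinΔλ·cosφ2=0.68738279, x=cosφ1·sinφ2-sinφ1·cosφ2·cosΔλ=-0.54545117; θ=atan2(y, x)=128.4327° ≈ 128.4°
Leg 2: φ1=0.1038087, φ2=0.9483945, Δφ=0.8445858, Δλ=5.0505570 rad; a=sin²(Δφ/2)+cosφ1·cosφ2·sin²(Δλ/2)=0.3617190927; c=2·atan2(√a, √(1-a))=1.290581800; dist=6371·c=8222.297 ≈ 8222.3 km; running total=15043.3 km
Leg 2 bearing: y=sinΔλ·cosφ2=-0.54997020, x=cosφ1·sinφ2-sinφ1·cosφ2·cosΔλ=0.78806494; θ=atan2(y, x)=-34.9102° <0 so +360° → 325.0898° ≈ 325.1°
Leg 3: φ1=0.9483945, φ2=0.7766331, Δφ=-0.1717613, Δλ=-1.0671571 rad; a=sin²(Δφ/2)+cosφ1·cosφ2·sin²(Δλ/2)=0.1149298707; c=2·atan2(√a, √(1-a))=0.691735320; dist=6371·c=4407.046 ≈ 4407.0 km; running total=19450.3 km
Leg 3 bearing: y=sinΔλ·cosφ2=-0.62471116, x=cosφ1·sinφ2-sinφ1·cosφ2·cosΔλ=0.12891837; θ=atan2(y, x)=-78.3399° <0 so +360° → 281.6601° ≈ 281.7°
Leg 4: φ1=0.7766331, φ2=-0.8124176, Δφ=-1.5890507, Δλ=-1.6884612 rad; a=sin²(Δφ/2)+cosφ1·cosφ2·sin²(Δλ/2)=0.7831971855; c=2·atan2(√a, √(1-a))=2.172920521; dist=6371·c=13843.677 ≈ 13843.7 km; running total=33294.0 km
Leg 4 bearing: y=sinΔλ·cosφ2=-0.68298995, x=cosφ1·sinφ2-sinφ1·cosφ2·cosΔλ=-0.46121812; θ=atan2(y, x)=-124.0309° <0 so +360° → 235.9691° ≈ 236.0°
Leg 5: φ1=-0.8124176, φ2=-0.0681027, Δφ=0.7443149, Δλ=1.4938500 rad; a=sin²(Δφ/2)+cosφ1·cosφ2·sin²(Δλ/2)=0.4489270777; c=2·atan2(√a, √(1-a))=1.468472015; dist=6371·c=9355.635 ≈ 9355.6 km; running total=42649.6 km
Leg 5 bearing: y=sinΔλ·cosφ2=0.99472985, x=cosφ1·sinφ2-sinφ1·cosφ2·cosΔλ=0.00887372; θ=atan2(y, x)=89.4889° ≈ 89.5°
Leg 6: φ1=-0.0681027, φ2=-0.9553304, Δφ=-0.8872277, Δλ=0.4818330 rad; a=sin²(Δφ/2)+cosφ1·cosφ2·sin²(Δλ/2)=0.2170077531; c=2·atan2(√a, √(1-a))=0.969169391; dist=6371·c=6174.578 ≈ 6174.6 km; running total=48824.2 km
Leg 6 bearing: y=sinΔλ·cosφ2=0.26754138, x=cosφ1·sinφ2-sinφ1·cosφ2·cosΔλ=-0.77979687; θ=atan2(y, x)=161.0634° ≈ 161.1°

Leg 1: dist=6821.0 km, bearing=128.4°
Leg 2: dist=8222.3 km, bearing=325.1°
Leg 3: dist=4407.0 km, bearing=281.7°
Leg 4: dist=13843.7 km, bearing=236.0°
Leg 5: dist=9355.6 km, bearing=89.5°
Leg 6: dist=6174.6 km, bearing=161.1°
Total: 48824.2 km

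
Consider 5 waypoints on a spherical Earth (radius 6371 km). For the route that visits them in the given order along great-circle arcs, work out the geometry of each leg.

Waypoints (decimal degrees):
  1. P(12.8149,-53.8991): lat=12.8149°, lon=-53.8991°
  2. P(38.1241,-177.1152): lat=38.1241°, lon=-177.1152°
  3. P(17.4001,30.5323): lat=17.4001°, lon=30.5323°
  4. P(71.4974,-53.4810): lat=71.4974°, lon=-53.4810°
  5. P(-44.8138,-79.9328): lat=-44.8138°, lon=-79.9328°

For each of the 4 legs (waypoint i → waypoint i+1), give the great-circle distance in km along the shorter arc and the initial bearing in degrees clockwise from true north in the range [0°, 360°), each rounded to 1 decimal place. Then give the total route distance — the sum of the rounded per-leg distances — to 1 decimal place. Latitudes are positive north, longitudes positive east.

Leg 1: φ1=0.2236622, φ2=0.6653911, Δφ=0.4417289, Δλ=-2.1505266 rad; a=sin²(Δφ/2)+cosφ1·cosφ2·sin²(Δλ/2)=0.6416361320; c=2·atan2(√a, √(1-a))=1.858000747; dist=6371·c=11837.323 ≈ 11837.3 km; running total=11837.3 km
Leg 1 bearing: y=sinΔλ·cosφ2=-0.65814084, x=cosφ1·sinφ2-sinφ1·cosφ2·cosΔλ=0.69757254; θ=atan2(y, x)=-43.3340° <0 so +360° → 316.6660° ≈ 316.7°
Leg 2: φ1=0.6653911, φ2=0.3036890, Δφ=-0.3617020, Δλ=3.6241326 rad; a=sin²(Δφ/2)+cosφ1·cosφ2·sin²(Δλ/2)=0.7401725959; c=2·atan2(√a, √(1-a))=2.071844566; dist=6371·c=13199.722 ≈ 13199.7 km; running total=25037.0 km
Leg 2 bearing: y=sinΔλ·cosφ2=-0.44279644, x=cosφ1·sinφ2-sinφ1·cosφ2·cosΔλ=0.75709960; θ=atan2(y, x)=-30.3216° <0 so +360° → 329.6784° ≈ 329.7°
Leg 3: φ1=0.3036890, φ2=1.2478650, Δφ=0.9441760, Δλ=-1.4663087 rad; a=sin²(Δφ/2)+cosφ1·cosφ2·sin²(Δλ/2)=0.3424156323; c=2·atan2(√a, √(1-a))=1.250161881; dist=6371·c=7964.781 ≈ 7964.8 km; running total=33001.8 km
Leg 3 bearing: y=sinΔλ·cosφ2=-0.31561692, x=cosφ1·sinφ2-sinφ1·cosφ2·cosΔλ=0.89501655; θ=atan2(y, x)=-19.4246° <0 so +360° → 340.5754° ≈ 340.6°
Leg 4: φ1=1.2478650, φ2=-0.7821484, Δφ=-2.0300134, Δλ=-0.4616710 rad; a=sin²(Δφ/2)+cosφ1·cosφ2·sin²(Δλ/2)=0.7334075397; c=2·atan2(√a, √(1-a))=2.056482262; dist=6371·c=13101.848 ≈ 13101.8 km; running total=46103.6 km
Leg 4 bearing: y=sinΔλ·cosφ2=-0.31599898, x=cosφ1·sinφ2-sinφ1·cosφ2·cosΔλ=-0.82597114; θ=atan2(y, x)=-159.0642° <0 so +360° → 200.9358° ≈ 200.9°

Leg 1: dist=11837.3 km, bearing=316.7°
Leg 2: dist=13199.7 km, bearing=329.7°
Leg 3: dist=7964.8 km, bearing=340.6°
Leg 4: dist=13101.8 km, bearing=200.9°
Total: 46103.6 km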